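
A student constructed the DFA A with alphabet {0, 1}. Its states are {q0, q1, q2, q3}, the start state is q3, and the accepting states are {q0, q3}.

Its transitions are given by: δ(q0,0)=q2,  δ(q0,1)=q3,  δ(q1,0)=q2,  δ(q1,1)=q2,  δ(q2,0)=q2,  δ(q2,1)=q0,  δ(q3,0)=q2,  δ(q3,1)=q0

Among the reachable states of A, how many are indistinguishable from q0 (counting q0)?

2

First remove the unreachable states {q1}; 3 states remain.
P0 = {q0,q3} | {q2}.
The partition is now stable with 2 blocks: {q0,q3} | {q2}.
The equivalence class containing q0 is {q0,q3}, of size 2.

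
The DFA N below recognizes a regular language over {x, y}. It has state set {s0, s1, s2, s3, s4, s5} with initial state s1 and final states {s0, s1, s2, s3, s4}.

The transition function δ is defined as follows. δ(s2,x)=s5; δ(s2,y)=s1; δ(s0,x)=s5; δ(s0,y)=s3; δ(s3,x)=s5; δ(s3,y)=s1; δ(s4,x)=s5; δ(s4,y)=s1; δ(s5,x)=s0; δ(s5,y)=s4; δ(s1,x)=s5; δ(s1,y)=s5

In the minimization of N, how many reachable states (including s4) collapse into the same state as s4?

2

Reachable states from the start: {s0,s1,s3,s4,s5}. Unreachable: {s2} — drop them.
Start with accepting vs non-accepting: {s0,s1,s3,s4} | {s5}.
On input y, block {s0,s1,s3,s4} splits into {s0,s3,s4} and {s1}.
Split {s0,s3,s4} by δ(·,y) → {s3,s4} and {s0}.
The partition is now stable with 4 blocks: {s3,s4} | {s5} | {s1} | {s0}.
State s4 belongs to the block {s3,s4}, which has 2 states.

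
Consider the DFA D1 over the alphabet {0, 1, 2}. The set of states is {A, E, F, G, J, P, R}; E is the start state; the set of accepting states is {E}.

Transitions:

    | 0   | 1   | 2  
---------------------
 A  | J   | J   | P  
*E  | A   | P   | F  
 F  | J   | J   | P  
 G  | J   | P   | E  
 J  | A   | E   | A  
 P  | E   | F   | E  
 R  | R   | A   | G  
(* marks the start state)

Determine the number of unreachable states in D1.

2

Starting at E and following transitions, the reachable set is {A, E, F, J, P}. That leaves G, R unreachable — 2 in total.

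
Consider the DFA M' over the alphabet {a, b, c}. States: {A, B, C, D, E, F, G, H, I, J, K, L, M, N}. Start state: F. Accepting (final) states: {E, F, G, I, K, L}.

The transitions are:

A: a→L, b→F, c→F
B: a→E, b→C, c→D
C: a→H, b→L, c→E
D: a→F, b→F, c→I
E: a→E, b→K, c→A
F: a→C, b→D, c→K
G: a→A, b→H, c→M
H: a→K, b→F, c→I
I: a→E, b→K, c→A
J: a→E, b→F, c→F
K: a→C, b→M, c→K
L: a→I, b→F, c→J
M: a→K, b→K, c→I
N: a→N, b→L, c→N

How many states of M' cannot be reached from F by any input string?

Starting at F and following transitions, the reachable set is {A, C, D, E, F, H, I, J, K, L, M}. That leaves B, G, N unreachable — 3 in total.

3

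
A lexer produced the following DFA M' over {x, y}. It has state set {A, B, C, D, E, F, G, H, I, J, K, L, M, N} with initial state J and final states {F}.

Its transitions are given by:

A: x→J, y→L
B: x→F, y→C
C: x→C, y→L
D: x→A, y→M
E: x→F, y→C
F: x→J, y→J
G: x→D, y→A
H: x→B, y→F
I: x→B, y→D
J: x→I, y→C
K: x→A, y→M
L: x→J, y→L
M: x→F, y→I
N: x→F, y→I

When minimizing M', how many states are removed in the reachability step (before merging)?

5

No path from J leads to E, G, H, K, N; the other 9 states are all reachable.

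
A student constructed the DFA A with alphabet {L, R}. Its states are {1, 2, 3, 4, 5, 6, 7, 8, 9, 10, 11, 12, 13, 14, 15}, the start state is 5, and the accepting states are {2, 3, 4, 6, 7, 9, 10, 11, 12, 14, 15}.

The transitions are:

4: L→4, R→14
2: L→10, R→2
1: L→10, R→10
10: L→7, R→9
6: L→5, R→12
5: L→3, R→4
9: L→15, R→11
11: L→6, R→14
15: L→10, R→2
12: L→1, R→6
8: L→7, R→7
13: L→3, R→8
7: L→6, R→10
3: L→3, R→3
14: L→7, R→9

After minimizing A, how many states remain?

10

States {8,13} cannot be reached from the start state, so discard them.
P0 = {2,3,4,6,7,9,10,11,12,14,15} | {1,5}.
Refine {2,3,4,6,7,9,10,11,12,14,15} on symbol L: members go to different blocks, giving {2,3,4,7,9,10,11,14,15} and {6,12}.
Split {2,3,4,7,9,10,11,14,15} by δ(·,L) → {2,3,4,9,10,14,15} and {7,11}.
Refine {2,3,4,9,10,14,15} on symbol L: members go to different blocks, giving {2,3,4,9,15} and {10,14}.
Split {2,3,4,9,15} by δ(·,L) → {3,4,9} and {2,15}.
Refine {3,4,9} on symbol L: members go to different blocks, giving {3,4} and {9}.
Refine {3,4} on symbol R: members go to different blocks, giving {3} and {4}.
On input L, block {1,5} splits into {1} and {5}.
Split {6,12} by δ(·,L) → {6} and {12}.
The partition is now stable with 10 blocks: {3} | {1} | {6} | {7,11} | {10,14} | {2,15} | {9} | {4} | {5} | {12}.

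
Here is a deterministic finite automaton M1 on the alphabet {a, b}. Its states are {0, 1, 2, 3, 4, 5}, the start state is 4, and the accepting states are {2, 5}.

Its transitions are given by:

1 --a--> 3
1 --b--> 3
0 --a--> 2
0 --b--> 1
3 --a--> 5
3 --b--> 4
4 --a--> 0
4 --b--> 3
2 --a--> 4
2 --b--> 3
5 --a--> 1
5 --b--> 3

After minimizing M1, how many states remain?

3

P0 = {2,5} | {0,1,3,4}.
Split {0,1,3,4} by δ(·,a) → {0,3} and {1,4}.
No further refinement is possible. Final partition (3 blocks): {2,5} | {0,3} | {1,4}.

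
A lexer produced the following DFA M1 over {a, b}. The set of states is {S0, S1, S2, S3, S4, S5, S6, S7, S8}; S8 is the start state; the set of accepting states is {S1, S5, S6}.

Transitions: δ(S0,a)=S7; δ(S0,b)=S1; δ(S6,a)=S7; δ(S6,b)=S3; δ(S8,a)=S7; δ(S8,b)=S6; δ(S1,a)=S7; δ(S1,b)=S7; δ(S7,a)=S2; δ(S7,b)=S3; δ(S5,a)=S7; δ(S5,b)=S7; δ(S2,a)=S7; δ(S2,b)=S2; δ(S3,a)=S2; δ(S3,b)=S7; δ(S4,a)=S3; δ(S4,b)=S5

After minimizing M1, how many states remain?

First remove the unreachable states {S0,S1,S4,S5}; 5 states remain.
Start with accepting vs non-accepting: {S6} | {S2,S3,S7,S8}.
On input b, block {S2,S3,S7,S8} splits into {S2,S3,S7} and {S8}.
No further refinement is possible. Final partition (3 blocks): {S6} | {S2,S3,S7} | {S8}.

3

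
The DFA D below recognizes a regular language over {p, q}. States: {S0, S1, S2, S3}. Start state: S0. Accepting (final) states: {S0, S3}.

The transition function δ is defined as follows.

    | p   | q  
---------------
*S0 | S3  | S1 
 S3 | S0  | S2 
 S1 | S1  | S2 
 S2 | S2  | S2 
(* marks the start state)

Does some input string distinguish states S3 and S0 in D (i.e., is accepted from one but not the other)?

Every state is reachable, so we keep all 4.
P0 = {S0,S3} | {S1,S2}.
The partition is now stable with 2 blocks: {S0,S3} | {S1,S2}.
S3 and S0 lie in the same block of the stable partition, so they are equivalent — no string distinguishes them.

No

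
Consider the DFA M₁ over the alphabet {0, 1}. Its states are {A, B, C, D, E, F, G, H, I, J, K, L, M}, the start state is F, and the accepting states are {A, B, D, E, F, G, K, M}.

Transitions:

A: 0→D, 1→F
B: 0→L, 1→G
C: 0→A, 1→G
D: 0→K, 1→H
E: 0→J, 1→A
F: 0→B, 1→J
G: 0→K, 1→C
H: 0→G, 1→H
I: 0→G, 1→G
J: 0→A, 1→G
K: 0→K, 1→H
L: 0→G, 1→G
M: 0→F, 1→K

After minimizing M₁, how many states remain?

8

Reachable states from the start: {A,B,C,D,F,G,H,J,K,L}. Unreachable: {E,I,M} — drop them.
Initial partition by acceptance: {A,B,D,F,G,K} | {C,H,J,L}.
On input 0, block {A,B,D,F,G,K} splits into {A,D,F,G,K} and {B}.
Refine {A,D,F,G,K} on symbol 0: members go to different blocks, giving {A,D,G,K} and {F}.
Refine {A,D,G,K} on symbol 1: members go to different blocks, giving {D,G,K} and {A}.
Split {C,H,J,L} by δ(·,0) → {C,J} and {H,L}.
Refine {D,G,K} on symbol 1: members go to different blocks, giving {D,K} and {G}.
On input 1, block {H,L} splits into {H} and {L}.
No further refinement is possible. Final partition (8 blocks): {D,K} | {C,J} | {B} | {F} | {A} | {H} | {G} | {L}.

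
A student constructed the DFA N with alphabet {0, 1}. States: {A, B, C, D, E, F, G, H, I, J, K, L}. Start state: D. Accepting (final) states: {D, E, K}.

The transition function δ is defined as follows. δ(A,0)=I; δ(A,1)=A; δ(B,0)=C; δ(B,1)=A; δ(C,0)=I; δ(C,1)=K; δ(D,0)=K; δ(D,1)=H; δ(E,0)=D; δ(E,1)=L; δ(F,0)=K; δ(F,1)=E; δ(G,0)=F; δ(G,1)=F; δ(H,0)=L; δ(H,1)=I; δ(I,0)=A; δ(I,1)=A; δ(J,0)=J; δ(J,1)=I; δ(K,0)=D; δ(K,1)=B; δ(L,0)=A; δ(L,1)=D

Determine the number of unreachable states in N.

4

No path from D leads to E, F, G, J; the other 8 states are all reachable.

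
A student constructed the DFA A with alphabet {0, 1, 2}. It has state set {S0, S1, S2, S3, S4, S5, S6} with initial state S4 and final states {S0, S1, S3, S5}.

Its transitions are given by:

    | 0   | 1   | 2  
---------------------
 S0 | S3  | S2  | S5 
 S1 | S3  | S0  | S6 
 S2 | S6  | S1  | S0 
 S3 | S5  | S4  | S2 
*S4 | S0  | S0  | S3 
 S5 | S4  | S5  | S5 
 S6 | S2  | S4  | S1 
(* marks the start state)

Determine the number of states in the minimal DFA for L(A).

7

Every state is reachable, so we keep all 7.
Initial partition by acceptance: {S0,S1,S3,S5} | {S2,S4,S6}.
Refine {S0,S1,S3,S5} on symbol 0: members go to different blocks, giving {S0,S1,S3} and {S5}.
On input 0, block {S0,S1,S3} splits into {S0,S1} and {S3}.
Split {S0,S1} by δ(·,1) → {S0} and {S1}.
Refine {S2,S4,S6} on symbol 0: members go to different blocks, giving {S2,S6} and {S4}.
Split {S2,S6} by δ(·,1) → {S2} and {S6}.
The partition is now stable with 7 blocks: {S0} | {S2} | {S5} | {S3} | {S1} | {S4} | {S6}.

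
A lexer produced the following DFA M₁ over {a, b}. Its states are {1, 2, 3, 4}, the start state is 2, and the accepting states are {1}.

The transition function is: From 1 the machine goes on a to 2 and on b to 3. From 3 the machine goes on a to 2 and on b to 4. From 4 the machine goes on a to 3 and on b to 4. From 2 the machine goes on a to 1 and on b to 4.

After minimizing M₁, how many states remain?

Every state is reachable, so we keep all 4.
Initial partition by acceptance: {1} | {2,3,4}.
On input a, block {2,3,4} splits into {3,4} and {2}.
Split {3,4} by δ(·,a) → {3} and {4}.
No further refinement is possible. Final partition (4 blocks): {1} | {3} | {2} | {4}.

4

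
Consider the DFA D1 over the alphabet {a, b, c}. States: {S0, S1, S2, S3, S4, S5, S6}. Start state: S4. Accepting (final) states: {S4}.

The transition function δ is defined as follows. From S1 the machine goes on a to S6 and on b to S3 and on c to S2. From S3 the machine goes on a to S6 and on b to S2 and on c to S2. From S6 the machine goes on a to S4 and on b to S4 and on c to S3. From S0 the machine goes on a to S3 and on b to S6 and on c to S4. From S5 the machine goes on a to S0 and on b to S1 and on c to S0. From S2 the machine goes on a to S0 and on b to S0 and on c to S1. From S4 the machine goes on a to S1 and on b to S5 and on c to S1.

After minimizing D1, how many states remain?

Every state is reachable, so we keep all 7.
Start with accepting vs non-accepting: {S4} | {S0,S1,S2,S3,S5,S6}.
On input a, block {S0,S1,S2,S3,S5,S6} splits into {S0,S1,S2,S3,S5} and {S6}.
On input a, block {S0,S1,S2,S3,S5} splits into {S0,S2,S5} and {S1,S3}.
Refine {S0,S2,S5} on symbol a: members go to different blocks, giving {S2,S5} and {S0}.
On input b, block {S2,S5} splits into {S2} and {S5}.
Split {S1,S3} by δ(·,b) → {S1} and {S3}.
No further refinement is possible. Final partition (7 blocks): {S4} | {S2} | {S6} | {S1} | {S0} | {S5} | {S3}.

7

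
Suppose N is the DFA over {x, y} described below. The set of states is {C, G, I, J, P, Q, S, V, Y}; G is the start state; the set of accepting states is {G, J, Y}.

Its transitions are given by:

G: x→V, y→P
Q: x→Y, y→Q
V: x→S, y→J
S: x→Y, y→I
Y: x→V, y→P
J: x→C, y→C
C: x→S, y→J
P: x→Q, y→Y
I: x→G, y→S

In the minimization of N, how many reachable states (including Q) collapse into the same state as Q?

All states are reachable from the start state.
P0 = {G,J,Y} | {C,I,P,Q,S,V}.
Refine {C,I,P,Q,S,V} on symbol x: members go to different blocks, giving {C,P,V} and {I,Q,S}.
The partition is now stable with 3 blocks: {G,J,Y} | {C,P,V} | {I,Q,S}.
State Q belongs to the block {I,Q,S}, which has 3 states.

3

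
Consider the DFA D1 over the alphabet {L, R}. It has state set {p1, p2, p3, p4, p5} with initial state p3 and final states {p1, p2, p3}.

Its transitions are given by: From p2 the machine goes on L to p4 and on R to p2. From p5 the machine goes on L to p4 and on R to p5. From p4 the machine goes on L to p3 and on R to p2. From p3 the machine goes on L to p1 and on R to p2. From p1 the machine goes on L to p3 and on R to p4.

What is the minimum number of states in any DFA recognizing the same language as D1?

4

First remove the unreachable states {p5}; 4 states remain.
Start with accepting vs non-accepting: {p1,p2,p3} | {p4}.
Split {p1,p2,p3} by δ(·,L) → {p1,p3} and {p2}.
Refine {p1,p3} on symbol R: members go to different blocks, giving {p1} and {p3}.
No further refinement is possible. Final partition (4 blocks): {p1} | {p4} | {p2} | {p3}.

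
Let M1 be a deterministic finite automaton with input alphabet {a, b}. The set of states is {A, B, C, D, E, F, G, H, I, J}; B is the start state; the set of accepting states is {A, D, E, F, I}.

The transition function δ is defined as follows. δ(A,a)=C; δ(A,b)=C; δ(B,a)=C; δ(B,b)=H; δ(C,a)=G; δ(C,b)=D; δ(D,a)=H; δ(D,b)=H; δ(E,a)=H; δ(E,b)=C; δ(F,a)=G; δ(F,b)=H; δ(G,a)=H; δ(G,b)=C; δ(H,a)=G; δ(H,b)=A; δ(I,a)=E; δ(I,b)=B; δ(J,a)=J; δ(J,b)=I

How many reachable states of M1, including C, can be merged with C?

2

First remove the unreachable states {E,F,I,J}; 6 states remain.
Start with accepting vs non-accepting: {A,D} | {B,C,G,H}.
On input b, block {B,C,G,H} splits into {B,G} and {C,H}.
No further refinement is possible. Final partition (3 blocks): {A,D} | {B,G} | {C,H}.
The equivalence class containing C is {C,H}, of size 2.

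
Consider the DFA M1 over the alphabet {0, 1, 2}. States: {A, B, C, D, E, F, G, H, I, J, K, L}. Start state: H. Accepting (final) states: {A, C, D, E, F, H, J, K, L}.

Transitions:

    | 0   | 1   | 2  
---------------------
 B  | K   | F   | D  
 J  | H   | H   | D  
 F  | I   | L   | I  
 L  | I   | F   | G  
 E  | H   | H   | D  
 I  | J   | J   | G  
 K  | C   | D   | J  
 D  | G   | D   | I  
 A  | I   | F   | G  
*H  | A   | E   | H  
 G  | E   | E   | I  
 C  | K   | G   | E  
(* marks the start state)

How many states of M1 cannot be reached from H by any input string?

3

BFS from H reaches {A, D, E, F, G, H, I, J, L}; the 3 state(s) B, C, K are never visited.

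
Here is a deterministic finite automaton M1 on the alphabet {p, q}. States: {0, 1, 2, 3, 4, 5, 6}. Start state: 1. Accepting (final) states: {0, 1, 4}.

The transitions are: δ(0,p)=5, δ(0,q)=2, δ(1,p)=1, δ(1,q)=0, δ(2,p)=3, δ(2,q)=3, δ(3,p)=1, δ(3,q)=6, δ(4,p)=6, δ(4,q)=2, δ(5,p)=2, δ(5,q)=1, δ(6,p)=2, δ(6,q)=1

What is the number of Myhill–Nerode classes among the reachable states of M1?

5

States {4} cannot be reached from the start state, so discard them.
Initial partition by acceptance: {0,1} | {2,3,5,6}.
Refine {0,1} on symbol p: members go to different blocks, giving {0} and {1}.
Refine {2,3,5,6} on symbol p: members go to different blocks, giving {2,5,6} and {3}.
Refine {2,5,6} on symbol p: members go to different blocks, giving {5,6} and {2}.
Stable partition: {0} | {5,6} | {1} | {3} | {2} — 5 equivalence classes.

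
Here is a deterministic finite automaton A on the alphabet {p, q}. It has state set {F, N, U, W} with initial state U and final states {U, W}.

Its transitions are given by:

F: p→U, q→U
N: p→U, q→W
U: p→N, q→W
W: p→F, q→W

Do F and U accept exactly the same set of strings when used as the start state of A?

Every state is reachable, so we keep all 4.
P0 = {U,W} | {F,N}.
No further refinement is possible. Final partition (2 blocks): {U,W} | {F,N}.
F and U end up in different blocks, so they are distinguishable. For instance, the string 'ε' is accepted from only U.

No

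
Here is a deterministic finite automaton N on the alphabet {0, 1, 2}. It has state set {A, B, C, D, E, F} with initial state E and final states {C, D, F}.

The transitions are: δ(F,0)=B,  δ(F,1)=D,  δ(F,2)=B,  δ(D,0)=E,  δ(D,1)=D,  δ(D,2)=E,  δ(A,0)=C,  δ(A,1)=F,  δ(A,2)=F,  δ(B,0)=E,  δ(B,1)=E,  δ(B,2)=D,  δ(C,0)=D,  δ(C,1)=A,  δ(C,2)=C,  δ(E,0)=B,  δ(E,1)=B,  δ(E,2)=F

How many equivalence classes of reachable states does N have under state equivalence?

States {A,C} cannot be reached from the start state, so discard them.
P0 = {D,F} | {B,E}.
The partition is now stable with 2 blocks: {D,F} | {B,E}.

2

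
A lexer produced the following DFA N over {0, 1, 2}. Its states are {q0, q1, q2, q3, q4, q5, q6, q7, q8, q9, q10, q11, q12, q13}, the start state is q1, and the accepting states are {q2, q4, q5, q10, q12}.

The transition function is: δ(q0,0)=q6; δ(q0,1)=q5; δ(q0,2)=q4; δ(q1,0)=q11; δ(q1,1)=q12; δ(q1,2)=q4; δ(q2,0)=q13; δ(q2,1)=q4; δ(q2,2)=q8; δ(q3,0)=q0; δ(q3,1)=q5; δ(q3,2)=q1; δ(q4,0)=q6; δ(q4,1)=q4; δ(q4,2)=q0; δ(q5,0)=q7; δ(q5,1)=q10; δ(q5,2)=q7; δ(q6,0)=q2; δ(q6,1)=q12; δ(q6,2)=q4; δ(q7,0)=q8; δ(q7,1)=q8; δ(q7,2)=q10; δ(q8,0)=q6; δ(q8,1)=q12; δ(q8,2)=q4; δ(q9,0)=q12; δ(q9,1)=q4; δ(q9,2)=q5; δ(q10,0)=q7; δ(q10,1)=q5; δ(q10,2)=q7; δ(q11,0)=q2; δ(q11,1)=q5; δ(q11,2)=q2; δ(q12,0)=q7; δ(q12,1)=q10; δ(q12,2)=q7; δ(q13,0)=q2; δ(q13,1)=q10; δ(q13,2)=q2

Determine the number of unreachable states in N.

2

Starting at q1 and following transitions, the reachable set is {q0, q1, q2, q4, q5, q6, q7, q8, q10, q11, q12, q13}. That leaves q3, q9 unreachable — 2 in total.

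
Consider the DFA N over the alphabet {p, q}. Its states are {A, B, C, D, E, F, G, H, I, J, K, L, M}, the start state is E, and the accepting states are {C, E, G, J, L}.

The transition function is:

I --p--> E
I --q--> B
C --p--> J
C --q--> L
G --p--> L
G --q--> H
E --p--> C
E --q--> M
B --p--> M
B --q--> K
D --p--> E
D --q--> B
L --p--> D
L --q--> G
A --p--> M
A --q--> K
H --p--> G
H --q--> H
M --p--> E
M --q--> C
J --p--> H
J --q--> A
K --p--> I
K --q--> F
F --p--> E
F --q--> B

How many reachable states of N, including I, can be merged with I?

Every state is reachable, so we keep all 13.
Start with accepting vs non-accepting: {C,E,G,J,L} | {A,B,D,F,H,I,K,M}.
Refine {C,E,G,J,L} on symbol p: members go to different blocks, giving {C,E,G} and {J,L}.
On input p, block {C,E,G} splits into {C,G} and {E}.
On input q, block {C,G} splits into {C} and {G}.
On input p, block {A,B,D,F,H,I,K,M} splits into {D,F,I,M} and {A,B,K} and {H}.
Split {D,F,I,M} by δ(·,q) → {D,F,I} and {M}.
Split {J,L} by δ(·,p) → {J} and {L}.
Refine {A,B,K} on symbol p: members go to different blocks, giving {A,B} and {K}.
The partition is now stable with 10 blocks: {C} | {D,F,I} | {J} | {E} | {G} | {A,B} | {H} | {M} | {L} | {K}.
State I belongs to the block {D,F,I}, which has 3 states.

3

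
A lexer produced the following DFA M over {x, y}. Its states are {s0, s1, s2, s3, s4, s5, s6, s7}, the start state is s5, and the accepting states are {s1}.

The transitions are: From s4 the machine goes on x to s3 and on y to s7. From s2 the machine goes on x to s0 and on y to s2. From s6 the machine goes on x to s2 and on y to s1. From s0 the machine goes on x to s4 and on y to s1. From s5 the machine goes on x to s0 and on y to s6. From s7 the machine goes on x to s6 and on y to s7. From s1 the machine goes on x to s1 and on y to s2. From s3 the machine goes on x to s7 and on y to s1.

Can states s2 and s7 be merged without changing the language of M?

Yes

Start with accepting vs non-accepting: {s1} | {s0,s2,s3,s4,s5,s6,s7}.
Refine {s0,s2,s3,s4,s5,s6,s7} on symbol y: members go to different blocks, giving {s2,s4,s5,s7} and {s0,s3,s6}.
On input y, block {s2,s4,s5,s7} splits into {s2,s4,s7} and {s5}.
No further refinement is possible. Final partition (4 blocks): {s1} | {s2,s4,s7} | {s0,s3,s6} | {s5}.
s2 and s7 lie in the same block of the stable partition, so they are equivalent — no string distinguishes them.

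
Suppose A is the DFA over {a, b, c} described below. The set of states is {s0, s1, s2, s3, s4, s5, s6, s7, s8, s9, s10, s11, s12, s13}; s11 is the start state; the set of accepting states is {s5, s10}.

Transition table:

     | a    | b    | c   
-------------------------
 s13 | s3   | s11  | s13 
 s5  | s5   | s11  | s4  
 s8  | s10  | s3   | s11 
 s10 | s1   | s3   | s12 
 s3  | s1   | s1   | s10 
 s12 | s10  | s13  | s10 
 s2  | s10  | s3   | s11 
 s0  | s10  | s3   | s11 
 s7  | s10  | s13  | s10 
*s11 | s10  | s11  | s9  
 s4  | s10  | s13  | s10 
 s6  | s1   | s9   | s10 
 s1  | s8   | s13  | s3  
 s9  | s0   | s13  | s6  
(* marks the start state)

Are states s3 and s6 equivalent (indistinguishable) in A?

Yes

Reachable states from the start: {s0,s1,s3,s6,s8,s9,s10,s11,s12,s13}. Unreachable: {s2,s4,s5,s7} — drop them.
Start with accepting vs non-accepting: {s10} | {s0,s1,s3,s6,s8,s9,s11,s12,s13}.
Split {s0,s1,s3,s6,s8,s9,s11,s12,s13} by δ(·,a) → {s1,s3,s6,s9,s13} and {s0,s8,s11,s12}.
Refine {s1,s3,s6,s9,s13} on symbol a: members go to different blocks, giving {s3,s6,s13} and {s1,s9}.
On input a, block {s3,s6,s13} splits into {s3,s6} and {s13}.
Refine {s0,s8,s11,s12} on symbol b: members go to different blocks, giving {s0,s8} and {s11} and {s12}.
The partition is now stable with 7 blocks: {s10} | {s3,s6} | {s0,s8} | {s1,s9} | {s13} | {s11} | {s12}.
s3 and s6 lie in the same block of the stable partition, so they are equivalent — no string distinguishes them.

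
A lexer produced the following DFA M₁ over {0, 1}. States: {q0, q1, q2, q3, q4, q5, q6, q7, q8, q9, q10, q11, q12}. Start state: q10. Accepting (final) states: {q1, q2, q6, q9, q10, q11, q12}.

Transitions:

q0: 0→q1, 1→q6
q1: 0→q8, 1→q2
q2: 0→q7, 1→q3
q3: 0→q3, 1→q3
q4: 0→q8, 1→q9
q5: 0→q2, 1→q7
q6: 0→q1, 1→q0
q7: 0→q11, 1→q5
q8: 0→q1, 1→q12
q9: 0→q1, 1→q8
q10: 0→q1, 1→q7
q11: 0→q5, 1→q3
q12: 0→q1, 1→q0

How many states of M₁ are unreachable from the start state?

2

No path from q10 leads to q4, q9; the other 11 states are all reachable.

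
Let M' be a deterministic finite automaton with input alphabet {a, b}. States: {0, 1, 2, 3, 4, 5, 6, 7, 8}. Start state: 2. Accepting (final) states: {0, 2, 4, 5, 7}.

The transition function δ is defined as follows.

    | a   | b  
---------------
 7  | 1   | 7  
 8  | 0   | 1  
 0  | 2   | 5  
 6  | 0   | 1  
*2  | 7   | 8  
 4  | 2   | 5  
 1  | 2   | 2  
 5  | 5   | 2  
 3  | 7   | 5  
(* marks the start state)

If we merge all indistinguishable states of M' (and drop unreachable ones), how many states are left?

States {3,4,6} cannot be reached from the start state, so discard them.
Start with accepting vs non-accepting: {0,2,5,7} | {1,8}.
Split {0,2,5,7} by δ(·,a) → {0,2,5} and {7}.
On input a, block {0,2,5} splits into {0,5} and {2}.
Refine {0,5} on symbol a: members go to different blocks, giving {0} and {5}.
Split {1,8} by δ(·,a) → {1} and {8}.
No further refinement is possible. Final partition (6 blocks): {0} | {1} | {7} | {2} | {5} | {8}.

6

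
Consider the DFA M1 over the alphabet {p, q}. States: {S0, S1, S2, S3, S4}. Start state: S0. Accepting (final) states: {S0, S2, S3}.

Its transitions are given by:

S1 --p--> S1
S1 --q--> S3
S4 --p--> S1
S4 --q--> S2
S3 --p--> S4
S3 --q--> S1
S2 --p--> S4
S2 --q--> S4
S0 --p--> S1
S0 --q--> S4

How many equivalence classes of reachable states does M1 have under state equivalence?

2

P0 = {S0,S2,S3} | {S1,S4}.
Stable partition: {S0,S2,S3} | {S1,S4} — 2 equivalence classes.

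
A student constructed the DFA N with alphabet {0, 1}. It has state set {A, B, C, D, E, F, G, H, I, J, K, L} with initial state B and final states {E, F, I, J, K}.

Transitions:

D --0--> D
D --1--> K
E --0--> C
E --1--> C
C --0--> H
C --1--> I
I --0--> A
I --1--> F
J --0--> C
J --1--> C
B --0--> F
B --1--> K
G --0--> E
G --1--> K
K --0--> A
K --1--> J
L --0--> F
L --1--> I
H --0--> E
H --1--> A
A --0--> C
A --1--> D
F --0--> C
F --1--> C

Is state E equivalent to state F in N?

States {G,L} cannot be reached from the start state, so discard them.
Start with accepting vs non-accepting: {E,F,I,J,K} | {A,B,C,D,H}.
On input 1, block {E,F,I,J,K} splits into {E,F,J} and {I,K}.
Refine {A,B,C,D,H} on symbol 0: members go to different blocks, giving {A,C,D} and {B,H}.
On input 0, block {A,C,D} splits into {A,D} and {C}.
Refine {A,D} on symbol 0: members go to different blocks, giving {A} and {D}.
Refine {B,H} on symbol 1: members go to different blocks, giving {B} and {H}.
Stable partition: {E,F,J} | {A} | {I,K} | {B} | {C} | {D} | {H} — 7 equivalence classes.
E and F lie in the same block of the stable partition, so they are equivalent — no string distinguishes them.

Yes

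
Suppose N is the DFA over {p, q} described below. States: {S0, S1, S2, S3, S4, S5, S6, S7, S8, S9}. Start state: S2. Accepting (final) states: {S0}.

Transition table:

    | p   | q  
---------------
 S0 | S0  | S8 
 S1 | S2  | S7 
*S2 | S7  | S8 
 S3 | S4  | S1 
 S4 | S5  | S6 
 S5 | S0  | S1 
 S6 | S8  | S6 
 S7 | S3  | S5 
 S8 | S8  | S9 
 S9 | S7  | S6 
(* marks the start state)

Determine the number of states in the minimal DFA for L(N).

P0 = {S0} | {S1,S2,S3,S4,S5,S6,S7,S8,S9}.
On input p, block {S1,S2,S3,S4,S5,S6,S7,S8,S9} splits into {S1,S2,S3,S4,S6,S7,S8,S9} and {S5}.
Split {S1,S2,S3,S4,S6,S7,S8,S9} by δ(·,p) → {S1,S2,S3,S6,S7,S8,S9} and {S4}.
Refine {S1,S2,S3,S6,S7,S8,S9} on symbol p: members go to different blocks, giving {S1,S2,S6,S7,S8,S9} and {S3}.
On input p, block {S1,S2,S6,S7,S8,S9} splits into {S1,S2,S6,S8,S9} and {S7}.
Split {S1,S2,S6,S8,S9} by δ(·,p) → {S1,S6,S8} and {S2,S9}.
On input p, block {S1,S6,S8} splits into {S6,S8} and {S1}.
Split {S6,S8} by δ(·,q) → {S6} and {S8}.
On input q, block {S2,S9} splits into {S2} and {S9}.
No further refinement is possible. Final partition (10 blocks): {S0} | {S6} | {S5} | {S4} | {S3} | {S7} | {S2} | {S1} | {S8} | {S9}.

10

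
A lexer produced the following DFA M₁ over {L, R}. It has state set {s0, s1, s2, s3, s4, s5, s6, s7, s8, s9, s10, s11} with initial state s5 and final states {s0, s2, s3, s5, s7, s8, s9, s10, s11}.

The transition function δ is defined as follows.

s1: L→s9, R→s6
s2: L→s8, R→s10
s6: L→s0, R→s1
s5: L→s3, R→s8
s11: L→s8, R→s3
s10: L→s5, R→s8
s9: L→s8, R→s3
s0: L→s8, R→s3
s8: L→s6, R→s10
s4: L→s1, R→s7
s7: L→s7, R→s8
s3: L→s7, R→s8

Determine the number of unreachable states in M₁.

No path from s5 leads to s2, s4, s11; the other 9 states are all reachable.

3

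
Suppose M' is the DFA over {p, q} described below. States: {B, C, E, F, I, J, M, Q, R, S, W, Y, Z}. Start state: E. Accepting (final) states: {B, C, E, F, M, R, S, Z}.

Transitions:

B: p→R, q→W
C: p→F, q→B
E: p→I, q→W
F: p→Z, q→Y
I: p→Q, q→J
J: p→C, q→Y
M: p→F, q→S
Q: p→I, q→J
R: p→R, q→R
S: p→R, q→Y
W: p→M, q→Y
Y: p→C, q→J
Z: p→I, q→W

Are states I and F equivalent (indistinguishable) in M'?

No

All states are reachable from the start state.
Start with accepting vs non-accepting: {B,C,E,F,M,R,S,Z} | {I,J,Q,W,Y}.
Split {B,C,E,F,M,R,S,Z} by δ(·,p) → {B,C,F,M,R,S} and {E,Z}.
Split {B,C,F,M,R,S} by δ(·,p) → {B,C,M,R,S} and {F}.
Split {B,C,M,R,S} by δ(·,p) → {B,R,S} and {C,M}.
Split {B,R,S} by δ(·,q) → {B,S} and {R}.
Split {I,J,Q,W,Y} by δ(·,p) → {J,W,Y} and {I,Q}.
Stable partition: {B,S} | {J,W,Y} | {E,Z} | {F} | {C,M} | {R} | {I,Q} — 7 equivalence classes.
I and F end up in different blocks, so they are distinguishable. For instance, the string 'ε' is accepted from only F.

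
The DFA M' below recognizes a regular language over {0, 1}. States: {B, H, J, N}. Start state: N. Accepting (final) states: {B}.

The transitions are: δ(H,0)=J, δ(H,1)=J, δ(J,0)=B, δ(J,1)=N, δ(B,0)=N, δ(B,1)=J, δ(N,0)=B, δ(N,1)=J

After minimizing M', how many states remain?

2

States {H} cannot be reached from the start state, so discard them.
P0 = {B} | {J,N}.
The partition is now stable with 2 blocks: {B} | {J,N}.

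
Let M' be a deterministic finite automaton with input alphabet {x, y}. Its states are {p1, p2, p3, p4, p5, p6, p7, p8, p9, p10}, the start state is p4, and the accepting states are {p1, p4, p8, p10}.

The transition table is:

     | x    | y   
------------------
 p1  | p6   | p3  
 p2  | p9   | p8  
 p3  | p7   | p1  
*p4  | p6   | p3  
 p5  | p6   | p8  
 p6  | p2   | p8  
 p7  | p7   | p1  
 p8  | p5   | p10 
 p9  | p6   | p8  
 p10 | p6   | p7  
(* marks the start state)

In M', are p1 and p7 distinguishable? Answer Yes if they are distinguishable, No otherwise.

Initial partition by acceptance: {p1,p4,p8,p10} | {p2,p3,p5,p6,p7,p9}.
On input y, block {p1,p4,p8,p10} splits into {p1,p4,p10} and {p8}.
Refine {p2,p3,p5,p6,p7,p9} on symbol y: members go to different blocks, giving {p2,p5,p6,p9} and {p3,p7}.
No further refinement is possible. Final partition (4 blocks): {p1,p4,p10} | {p2,p5,p6,p9} | {p8} | {p3,p7}.
p1 and p7 end up in different blocks, so they are distinguishable. For instance, the string 'ε' is accepted from only p1.

Yes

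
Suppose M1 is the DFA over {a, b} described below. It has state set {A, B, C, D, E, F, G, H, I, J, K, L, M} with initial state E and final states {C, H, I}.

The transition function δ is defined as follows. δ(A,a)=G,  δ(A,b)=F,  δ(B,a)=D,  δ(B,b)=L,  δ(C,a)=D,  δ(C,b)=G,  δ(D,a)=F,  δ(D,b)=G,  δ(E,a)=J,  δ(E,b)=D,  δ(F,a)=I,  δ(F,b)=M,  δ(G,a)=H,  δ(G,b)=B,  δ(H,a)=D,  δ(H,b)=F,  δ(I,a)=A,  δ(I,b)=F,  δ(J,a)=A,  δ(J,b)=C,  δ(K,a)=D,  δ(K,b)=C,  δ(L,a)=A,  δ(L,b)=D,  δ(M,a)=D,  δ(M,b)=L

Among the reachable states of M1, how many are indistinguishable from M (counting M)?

First remove the unreachable states {K}; 12 states remain.
Initial partition by acceptance: {C,H,I} | {A,B,D,E,F,G,J,L,M}.
On input a, block {A,B,D,E,F,G,J,L,M} splits into {A,B,D,E,J,L,M} and {F,G}.
On input a, block {A,B,D,E,J,L,M} splits into {B,E,J,L,M} and {A,D}.
Split {B,E,J,L,M} by δ(·,a) → {B,J,L,M} and {E}.
Refine {B,J,L,M} on symbol b: members go to different blocks, giving {B,M} and {J} and {L}.
Stable partition: {C,H,I} | {B,M} | {F,G} | {A,D} | {E} | {J} | {L} — 7 equivalence classes.
State M belongs to the block {B,M}, which has 2 states.

2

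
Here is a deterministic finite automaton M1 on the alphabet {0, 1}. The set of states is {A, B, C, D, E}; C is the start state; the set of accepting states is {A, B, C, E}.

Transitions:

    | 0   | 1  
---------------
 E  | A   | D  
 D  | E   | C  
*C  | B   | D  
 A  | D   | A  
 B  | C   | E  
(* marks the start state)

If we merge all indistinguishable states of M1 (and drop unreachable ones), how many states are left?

5

P0 = {A,B,C,E} | {D}.
Refine {A,B,C,E} on symbol 0: members go to different blocks, giving {B,C,E} and {A}.
On input 0, block {B,C,E} splits into {B,C} and {E}.
Refine {B,C} on symbol 1: members go to different blocks, giving {B} and {C}.
The partition is now stable with 5 blocks: {B} | {D} | {A} | {E} | {C}.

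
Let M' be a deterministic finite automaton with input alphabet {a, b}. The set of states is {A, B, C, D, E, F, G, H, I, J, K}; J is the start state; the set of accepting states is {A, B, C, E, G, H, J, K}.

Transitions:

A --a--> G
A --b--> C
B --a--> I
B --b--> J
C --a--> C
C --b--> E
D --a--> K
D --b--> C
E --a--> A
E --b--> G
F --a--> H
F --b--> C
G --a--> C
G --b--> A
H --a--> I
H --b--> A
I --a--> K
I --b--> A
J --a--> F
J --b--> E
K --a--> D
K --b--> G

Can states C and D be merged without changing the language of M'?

No

States {B} cannot be reached from the start state, so discard them.
Start with accepting vs non-accepting: {A,C,E,G,H,J,K} | {D,F,I}.
Refine {A,C,E,G,H,J,K} on symbol a: members go to different blocks, giving {A,C,E,G} and {H,J,K}.
Stable partition: {A,C,E,G} | {D,F,I} | {H,J,K} — 3 equivalence classes.
C and D end up in different blocks, so they are distinguishable. For instance, the string 'ε' is accepted from only C.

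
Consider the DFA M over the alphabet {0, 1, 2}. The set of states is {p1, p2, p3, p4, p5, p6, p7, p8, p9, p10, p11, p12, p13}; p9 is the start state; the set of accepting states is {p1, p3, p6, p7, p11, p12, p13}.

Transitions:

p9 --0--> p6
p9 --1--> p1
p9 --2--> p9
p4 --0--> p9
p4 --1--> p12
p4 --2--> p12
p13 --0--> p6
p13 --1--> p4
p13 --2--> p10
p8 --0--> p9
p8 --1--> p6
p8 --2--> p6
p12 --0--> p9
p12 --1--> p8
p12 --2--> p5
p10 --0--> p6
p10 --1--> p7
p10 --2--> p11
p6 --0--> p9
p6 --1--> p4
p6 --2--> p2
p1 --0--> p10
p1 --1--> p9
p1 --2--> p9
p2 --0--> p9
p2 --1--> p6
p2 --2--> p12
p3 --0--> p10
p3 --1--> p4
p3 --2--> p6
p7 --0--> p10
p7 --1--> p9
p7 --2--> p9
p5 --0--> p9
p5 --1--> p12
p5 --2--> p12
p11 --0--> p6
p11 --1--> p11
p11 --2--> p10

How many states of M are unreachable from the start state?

2

No path from p9 leads to p3, p13; the other 11 states are all reachable.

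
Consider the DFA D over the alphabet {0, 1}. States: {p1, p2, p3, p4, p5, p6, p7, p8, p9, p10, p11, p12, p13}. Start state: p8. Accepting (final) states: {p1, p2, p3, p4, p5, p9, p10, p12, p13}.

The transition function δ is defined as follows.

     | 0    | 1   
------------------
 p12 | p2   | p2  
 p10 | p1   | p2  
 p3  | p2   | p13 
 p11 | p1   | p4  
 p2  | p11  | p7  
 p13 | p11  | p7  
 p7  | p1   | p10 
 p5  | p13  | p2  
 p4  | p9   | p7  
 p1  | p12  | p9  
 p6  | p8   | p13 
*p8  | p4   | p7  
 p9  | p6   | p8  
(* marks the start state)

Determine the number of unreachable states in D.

2

No path from p8 leads to p3, p5; the other 11 states are all reachable.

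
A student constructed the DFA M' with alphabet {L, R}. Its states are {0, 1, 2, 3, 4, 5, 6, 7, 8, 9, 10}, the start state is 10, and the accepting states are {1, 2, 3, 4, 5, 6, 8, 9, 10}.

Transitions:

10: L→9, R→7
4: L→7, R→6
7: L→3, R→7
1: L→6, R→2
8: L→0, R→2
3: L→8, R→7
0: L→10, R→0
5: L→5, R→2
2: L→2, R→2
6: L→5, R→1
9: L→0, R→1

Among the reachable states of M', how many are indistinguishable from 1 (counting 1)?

4

States {4} cannot be reached from the start state, so discard them.
P0 = {1,2,3,5,6,8,9,10} | {0,7}.
Split {1,2,3,5,6,8,9,10} by δ(·,L) → {1,2,3,5,6,10} and {8,9}.
On input L, block {1,2,3,5,6,10} splits into {1,2,5,6} and {3,10}.
Stable partition: {1,2,5,6} | {0,7} | {8,9} | {3,10} — 4 equivalence classes.
State 1 belongs to the block {1,2,5,6}, which has 4 states.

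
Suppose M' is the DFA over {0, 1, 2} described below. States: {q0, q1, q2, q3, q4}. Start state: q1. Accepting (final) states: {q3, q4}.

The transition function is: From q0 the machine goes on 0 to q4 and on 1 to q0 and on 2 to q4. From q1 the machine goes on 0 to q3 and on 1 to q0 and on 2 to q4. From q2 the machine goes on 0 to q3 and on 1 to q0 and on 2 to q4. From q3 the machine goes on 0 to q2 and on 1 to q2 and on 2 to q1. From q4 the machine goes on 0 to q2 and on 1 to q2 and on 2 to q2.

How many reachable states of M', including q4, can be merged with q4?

Every state is reachable, so we keep all 5.
Start with accepting vs non-accepting: {q3,q4} | {q0,q1,q2}.
The partition is now stable with 2 blocks: {q3,q4} | {q0,q1,q2}.
The equivalence class containing q4 is {q3,q4}, of size 2.

2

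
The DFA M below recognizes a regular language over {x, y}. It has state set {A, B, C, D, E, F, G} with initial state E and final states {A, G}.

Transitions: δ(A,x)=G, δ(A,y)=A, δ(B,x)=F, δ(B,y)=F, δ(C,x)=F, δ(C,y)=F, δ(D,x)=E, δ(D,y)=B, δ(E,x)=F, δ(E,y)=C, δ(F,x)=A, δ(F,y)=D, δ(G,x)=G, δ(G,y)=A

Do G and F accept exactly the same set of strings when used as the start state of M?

Every state is reachable, so we keep all 7.
Initial partition by acceptance: {A,G} | {B,C,D,E,F}.
Refine {B,C,D,E,F} on symbol x: members go to different blocks, giving {B,C,D,E} and {F}.
On input x, block {B,C,D,E} splits into {B,C,E} and {D}.
On input y, block {B,C,E} splits into {B,C} and {E}.
The partition is now stable with 5 blocks: {A,G} | {B,C} | {F} | {D} | {E}.
G and F end up in different blocks, so they are distinguishable. For instance, the string 'ε' is accepted from only G.

No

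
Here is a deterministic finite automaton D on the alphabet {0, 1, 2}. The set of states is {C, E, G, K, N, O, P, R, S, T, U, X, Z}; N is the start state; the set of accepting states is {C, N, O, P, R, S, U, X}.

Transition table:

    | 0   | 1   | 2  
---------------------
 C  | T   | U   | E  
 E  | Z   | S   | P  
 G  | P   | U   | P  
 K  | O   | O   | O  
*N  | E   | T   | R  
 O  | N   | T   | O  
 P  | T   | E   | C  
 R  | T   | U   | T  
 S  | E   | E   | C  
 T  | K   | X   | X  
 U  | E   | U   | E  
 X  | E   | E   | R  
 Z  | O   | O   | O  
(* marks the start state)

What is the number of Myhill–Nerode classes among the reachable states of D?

5

First remove the unreachable states {G}; 12 states remain.
P0 = {C,N,O,P,R,S,U,X} | {E,K,T,Z}.
Split {C,N,O,P,R,S,U,X} by δ(·,0) → {C,N,P,R,S,U,X} and {O}.
On input 1, block {C,N,P,R,S,U,X} splits into {N,P,S,X} and {C,R,U}.
Refine {E,K,T,Z} on symbol 0: members go to different blocks, giving {K,Z} and {E,T}.
No further refinement is possible. Final partition (5 blocks): {N,P,S,X} | {K,Z} | {O} | {C,R,U} | {E,T}.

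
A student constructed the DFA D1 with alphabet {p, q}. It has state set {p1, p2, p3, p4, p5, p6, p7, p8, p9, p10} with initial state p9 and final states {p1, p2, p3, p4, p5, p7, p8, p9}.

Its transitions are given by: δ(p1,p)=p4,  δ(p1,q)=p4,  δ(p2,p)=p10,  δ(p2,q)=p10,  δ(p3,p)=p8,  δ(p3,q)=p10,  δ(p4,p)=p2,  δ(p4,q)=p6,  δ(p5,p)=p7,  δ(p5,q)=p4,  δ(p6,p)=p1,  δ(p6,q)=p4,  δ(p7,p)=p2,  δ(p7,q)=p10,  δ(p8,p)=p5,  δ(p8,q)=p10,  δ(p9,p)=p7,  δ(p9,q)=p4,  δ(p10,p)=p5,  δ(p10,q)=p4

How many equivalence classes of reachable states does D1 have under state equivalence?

4

States {p3,p8} cannot be reached from the start state, so discard them.
Start with accepting vs non-accepting: {p1,p2,p4,p5,p7,p9} | {p6,p10}.
Split {p1,p2,p4,p5,p7,p9} by δ(·,p) → {p1,p4,p5,p7,p9} and {p2}.
Split {p1,p4,p5,p7,p9} by δ(·,p) → {p1,p5,p9} and {p4,p7}.
No further refinement is possible. Final partition (4 blocks): {p1,p5,p9} | {p6,p10} | {p2} | {p4,p7}.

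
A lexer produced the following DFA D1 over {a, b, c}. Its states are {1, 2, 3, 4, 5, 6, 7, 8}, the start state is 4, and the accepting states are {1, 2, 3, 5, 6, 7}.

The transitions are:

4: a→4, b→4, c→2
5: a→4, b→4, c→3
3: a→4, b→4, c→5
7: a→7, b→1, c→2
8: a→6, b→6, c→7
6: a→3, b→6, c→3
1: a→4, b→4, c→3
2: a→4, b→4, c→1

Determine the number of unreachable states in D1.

BFS from 4 reaches {1, 2, 3, 4, 5}; the 3 state(s) 6, 7, 8 are never visited.

3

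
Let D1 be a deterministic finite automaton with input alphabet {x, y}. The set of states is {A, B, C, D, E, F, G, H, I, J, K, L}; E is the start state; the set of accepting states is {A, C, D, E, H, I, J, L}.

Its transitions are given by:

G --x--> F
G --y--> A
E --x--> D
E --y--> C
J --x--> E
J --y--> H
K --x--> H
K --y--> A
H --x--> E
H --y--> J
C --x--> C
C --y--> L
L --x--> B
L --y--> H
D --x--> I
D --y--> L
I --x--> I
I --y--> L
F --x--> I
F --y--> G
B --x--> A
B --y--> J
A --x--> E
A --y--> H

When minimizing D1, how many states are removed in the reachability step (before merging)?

BFS from E reaches {A, B, C, D, E, H, I, J, L}; the 3 state(s) F, G, K are never visited.

3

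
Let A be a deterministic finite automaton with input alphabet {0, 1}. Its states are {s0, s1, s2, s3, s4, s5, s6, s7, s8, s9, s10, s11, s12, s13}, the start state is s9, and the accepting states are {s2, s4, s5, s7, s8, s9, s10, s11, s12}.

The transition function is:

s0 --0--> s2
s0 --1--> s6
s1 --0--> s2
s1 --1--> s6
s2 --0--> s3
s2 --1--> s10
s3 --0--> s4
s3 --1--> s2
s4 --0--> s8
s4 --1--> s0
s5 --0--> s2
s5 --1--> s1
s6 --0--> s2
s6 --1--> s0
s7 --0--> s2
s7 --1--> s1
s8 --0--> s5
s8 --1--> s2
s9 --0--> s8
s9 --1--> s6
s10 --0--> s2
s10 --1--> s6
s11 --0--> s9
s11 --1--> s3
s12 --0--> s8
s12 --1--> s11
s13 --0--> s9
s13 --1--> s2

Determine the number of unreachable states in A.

No path from s9 leads to s7, s11, s12, s13; the other 10 states are all reachable.

4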